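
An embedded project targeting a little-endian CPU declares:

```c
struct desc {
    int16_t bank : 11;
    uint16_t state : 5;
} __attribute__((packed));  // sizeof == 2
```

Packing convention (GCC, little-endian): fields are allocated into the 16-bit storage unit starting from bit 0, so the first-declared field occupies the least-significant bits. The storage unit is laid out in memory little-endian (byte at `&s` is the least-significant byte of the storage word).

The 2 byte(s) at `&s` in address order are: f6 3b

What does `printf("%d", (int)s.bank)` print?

1014

[0]=0xf6 [1]=0x3b (little-endian) → word 0x3bf6
bank:11 @ bit 0 → (0x3bf6>>0)&0x7ff = 0x3f6  ←
state:5 @ bit 11 → (0x3bf6>>11)&0x1f = 0x7
bank signed 11b, MSB=0: value = 1014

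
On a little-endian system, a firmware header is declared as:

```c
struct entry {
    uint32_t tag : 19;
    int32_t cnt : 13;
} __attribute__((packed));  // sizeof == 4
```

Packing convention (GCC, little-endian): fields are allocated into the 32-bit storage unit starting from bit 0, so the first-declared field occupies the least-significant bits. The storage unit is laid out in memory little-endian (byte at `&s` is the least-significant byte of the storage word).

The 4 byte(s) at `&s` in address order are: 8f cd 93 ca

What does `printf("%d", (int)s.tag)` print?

[0]=0x8f [1]=0xcd [2]=0x93 [3]=0xca (little-endian) → word 0xca93cd8f
tag:19 @ bit 0 → (0xca93cd8f>>0)&0x7ffff = 0x3cd8f  ←
cnt:13 @ bit 19 → (0xca93cd8f>>19)&0x1fff = 0x1952

249231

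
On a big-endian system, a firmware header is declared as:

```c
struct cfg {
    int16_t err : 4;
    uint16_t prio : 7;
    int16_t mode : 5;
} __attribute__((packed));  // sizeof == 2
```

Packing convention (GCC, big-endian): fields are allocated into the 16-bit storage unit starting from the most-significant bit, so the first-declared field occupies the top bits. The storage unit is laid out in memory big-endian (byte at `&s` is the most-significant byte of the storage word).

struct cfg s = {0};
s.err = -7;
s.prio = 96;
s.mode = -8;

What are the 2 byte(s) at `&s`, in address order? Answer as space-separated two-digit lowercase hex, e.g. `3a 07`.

err:4 = -7 → 0x9 << 12 → word 0x9000
prio:7 = 96 → 0x60 << 5 → word 0x9c00
mode:5 = -8 → 0x18 << 0 → word 0x9c18
word = 0x9c18 → big-endian bytes:
  [0]=0x9c  [1]=0x18

9c 18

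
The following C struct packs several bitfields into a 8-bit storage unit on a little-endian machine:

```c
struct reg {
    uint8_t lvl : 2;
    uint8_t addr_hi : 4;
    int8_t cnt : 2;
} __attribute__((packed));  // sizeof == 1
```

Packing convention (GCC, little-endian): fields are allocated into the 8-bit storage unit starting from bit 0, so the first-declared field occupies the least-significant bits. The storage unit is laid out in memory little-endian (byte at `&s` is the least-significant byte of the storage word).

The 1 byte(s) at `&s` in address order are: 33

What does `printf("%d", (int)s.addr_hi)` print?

12

[0]=0x33 (little-endian) → word 0x33
lvl:2 @ bit 0 → (0x33>>0)&0x3 = 0x3
addr_hi:4 @ bit 2 → (0x33>>2)&0xf = 0xc  ←
cnt:2 @ bit 6 → (0x33>>6)&0x3 = 0x0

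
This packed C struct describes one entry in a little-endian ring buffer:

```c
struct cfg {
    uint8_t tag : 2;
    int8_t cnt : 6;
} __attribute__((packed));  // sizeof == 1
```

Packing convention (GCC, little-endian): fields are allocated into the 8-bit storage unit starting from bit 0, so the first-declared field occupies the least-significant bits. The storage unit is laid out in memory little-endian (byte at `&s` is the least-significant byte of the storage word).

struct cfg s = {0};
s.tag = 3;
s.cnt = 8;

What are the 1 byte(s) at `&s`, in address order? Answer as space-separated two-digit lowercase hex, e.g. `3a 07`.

23

tag:2 = 3 → 0x3 << 0 → word 0x03
cnt:6 = 8 → 0x8 << 2 → word 0x23
word = 0x23 → little-endian bytes:
  [0]=0x23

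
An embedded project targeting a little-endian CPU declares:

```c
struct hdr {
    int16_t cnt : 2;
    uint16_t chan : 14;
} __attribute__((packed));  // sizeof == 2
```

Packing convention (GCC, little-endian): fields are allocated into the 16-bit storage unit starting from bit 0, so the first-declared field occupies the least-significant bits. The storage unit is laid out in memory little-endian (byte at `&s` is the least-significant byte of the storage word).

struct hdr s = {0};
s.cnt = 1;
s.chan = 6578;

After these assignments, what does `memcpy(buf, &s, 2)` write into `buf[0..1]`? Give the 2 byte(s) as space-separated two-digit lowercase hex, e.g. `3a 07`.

c9 66

cnt (2b) val=1 bits=0x1 at bit 0: 0x0001
chan (14b) val=6578 bits=0x19b2 at bit 2: 0x66c9
word = 0x66c9 → little-endian bytes:
  [0]=0xc9  [1]=0x66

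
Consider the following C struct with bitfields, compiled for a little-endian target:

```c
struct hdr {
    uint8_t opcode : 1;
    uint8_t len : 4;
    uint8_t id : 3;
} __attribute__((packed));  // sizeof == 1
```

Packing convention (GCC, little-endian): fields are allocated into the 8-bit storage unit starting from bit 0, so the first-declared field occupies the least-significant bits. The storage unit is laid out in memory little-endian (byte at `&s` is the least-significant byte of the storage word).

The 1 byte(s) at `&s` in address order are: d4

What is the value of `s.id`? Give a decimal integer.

6

[0]=0xd4 (little-endian) → word 0xd4
opcode [0+:1] = (word>>0) & 0x1 = 0
len [1+:4] = (word>>1) & 0xf = 10
id [5+:3] = (word>>5) & 0x7 = 6  ←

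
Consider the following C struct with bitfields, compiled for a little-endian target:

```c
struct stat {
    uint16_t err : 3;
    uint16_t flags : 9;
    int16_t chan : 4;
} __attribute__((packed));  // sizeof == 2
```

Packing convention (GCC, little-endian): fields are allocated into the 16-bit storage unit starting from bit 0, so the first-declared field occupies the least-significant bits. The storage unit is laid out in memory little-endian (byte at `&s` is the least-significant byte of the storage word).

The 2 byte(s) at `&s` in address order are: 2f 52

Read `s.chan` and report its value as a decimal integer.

5

[0]=0x2f [1]=0x52 (little-endian) → word 0x522f
err [0+:3] = (word>>0) & 0x7 = 7
flags [3+:9] = (word>>3) & 0x1ff = 69
chan [12+:4] = (word>>12) & 0xf = 5  ←
chan signed 4b, MSB=0: value = 5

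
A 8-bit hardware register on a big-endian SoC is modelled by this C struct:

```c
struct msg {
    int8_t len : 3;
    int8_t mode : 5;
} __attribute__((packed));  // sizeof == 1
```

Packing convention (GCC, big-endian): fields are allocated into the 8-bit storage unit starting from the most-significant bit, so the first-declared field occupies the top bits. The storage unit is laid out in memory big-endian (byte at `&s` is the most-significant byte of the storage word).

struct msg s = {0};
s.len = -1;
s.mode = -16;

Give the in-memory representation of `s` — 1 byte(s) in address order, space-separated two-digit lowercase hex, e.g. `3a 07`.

f0

len:3 = -1 → 0x7 << 5 → word 0xe0
mode:5 = -16 → 0x10 << 0 → word 0xf0
word = 0xf0 → big-endian bytes:
  [0]=0xf0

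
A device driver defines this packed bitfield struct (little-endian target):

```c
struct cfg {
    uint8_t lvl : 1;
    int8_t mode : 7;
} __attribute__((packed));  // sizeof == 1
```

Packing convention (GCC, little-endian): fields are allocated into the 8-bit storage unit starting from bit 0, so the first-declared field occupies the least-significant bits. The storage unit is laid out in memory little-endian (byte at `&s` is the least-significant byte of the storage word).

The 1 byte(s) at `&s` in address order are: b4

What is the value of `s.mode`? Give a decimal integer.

-38

[0]=0xb4 (little-endian) → word 0xb4
lvl:1 @ bit 0 → (0xb4>>0)&0x1 = 0x0
mode:7 @ bit 1 → (0xb4>>1)&0x7f = 0x5a  ←
mode signed 7b, MSB=1: 90 - 128 = -38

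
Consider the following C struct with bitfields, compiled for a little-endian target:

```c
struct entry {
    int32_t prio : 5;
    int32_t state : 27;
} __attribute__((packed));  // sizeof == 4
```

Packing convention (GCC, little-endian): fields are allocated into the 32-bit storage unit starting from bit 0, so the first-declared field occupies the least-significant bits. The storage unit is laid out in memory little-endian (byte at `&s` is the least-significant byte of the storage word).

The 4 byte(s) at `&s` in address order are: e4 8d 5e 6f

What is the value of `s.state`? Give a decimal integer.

[0]=0xe4 [1]=0x8d [2]=0x5e [3]=0x6f (little-endian) → word 0x6f5e8de4
prio:5 @ bit 0 → (0x6f5e8de4>>0)&0x1f = 0x4
state:27 @ bit 5 → (0x6f5e8de4>>5)&0x7ffffff = 0x37af46f  ←
state signed 27b, MSB=0: value = 58389615

58389615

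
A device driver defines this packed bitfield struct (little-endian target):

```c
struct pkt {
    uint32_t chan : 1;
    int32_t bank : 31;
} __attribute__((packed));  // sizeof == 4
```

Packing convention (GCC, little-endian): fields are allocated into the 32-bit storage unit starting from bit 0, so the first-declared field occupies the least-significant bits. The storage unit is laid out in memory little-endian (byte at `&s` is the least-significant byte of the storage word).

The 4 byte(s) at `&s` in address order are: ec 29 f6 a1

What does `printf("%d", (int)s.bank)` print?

[0]=0xec [1]=0x29 [2]=0xf6 [3]=0xa1 (little-endian) → word 0xa1f629ec
chan [0+:1] = (word>>0) & 0x1 = 0
bank [1+:31] = (word>>1) & 0x7fffffff = 1358632182  ←
bank signed 31b, MSB=1: 1358632182 - 2147483648 = -788851466

-788851466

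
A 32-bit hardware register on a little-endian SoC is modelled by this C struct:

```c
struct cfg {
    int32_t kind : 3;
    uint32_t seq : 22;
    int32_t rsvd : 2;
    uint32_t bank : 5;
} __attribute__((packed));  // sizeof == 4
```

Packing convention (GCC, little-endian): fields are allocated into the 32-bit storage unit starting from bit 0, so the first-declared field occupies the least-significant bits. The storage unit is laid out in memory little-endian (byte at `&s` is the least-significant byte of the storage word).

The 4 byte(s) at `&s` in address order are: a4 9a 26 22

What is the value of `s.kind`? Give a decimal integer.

-4

[0]=0xa4 [1]=0x9a [2]=0x26 [3]=0x22 (little-endian) → word 0x22269aa4
kind:3 @ bit 0 → (0x22269aa4>>0)&0x7 = 0x4  ←
seq:22 @ bit 3 → (0x22269aa4>>3)&0x3fffff = 0x4d354
rsvd:2 @ bit 25 → (0x22269aa4>>25)&0x3 = 0x1
bank:5 @ bit 27 → (0x22269aa4>>27)&0x1f = 0x4
kind signed 3b, MSB=1: 4 - 8 = -4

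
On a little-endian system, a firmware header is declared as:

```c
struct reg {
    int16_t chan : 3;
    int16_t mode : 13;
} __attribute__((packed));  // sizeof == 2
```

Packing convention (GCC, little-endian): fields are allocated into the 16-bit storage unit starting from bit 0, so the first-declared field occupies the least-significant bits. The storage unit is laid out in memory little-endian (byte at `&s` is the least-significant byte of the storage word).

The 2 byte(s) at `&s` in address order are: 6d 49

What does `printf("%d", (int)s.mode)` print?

2349

[0]=0x6d [1]=0x49 (little-endian) → word 0x496d
chan:3 @ bit 0 → (0x496d>>0)&0x7 = 0x5
mode:13 @ bit 3 → (0x496d>>3)&0x1fff = 0x92d  ←
mode signed 13b, MSB=0: value = 2349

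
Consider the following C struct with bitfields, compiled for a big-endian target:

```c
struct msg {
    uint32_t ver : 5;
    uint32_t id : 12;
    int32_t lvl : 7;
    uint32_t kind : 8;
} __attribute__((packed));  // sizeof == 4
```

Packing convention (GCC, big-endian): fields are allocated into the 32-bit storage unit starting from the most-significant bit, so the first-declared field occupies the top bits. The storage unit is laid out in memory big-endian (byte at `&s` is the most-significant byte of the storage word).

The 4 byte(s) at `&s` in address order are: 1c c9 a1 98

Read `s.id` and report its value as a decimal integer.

2451

[0]=0x1c [1]=0xc9 [2]=0xa1 [3]=0x98 (big-endian) → word 0x1cc9a198
ver:5 @ bit 27 → (0x1cc9a198>>27)&0x1f = 0x3
id:12 @ bit 15 → (0x1cc9a198>>15)&0xfff = 0x993  ←
lvl:7 @ bit 8 → (0x1cc9a198>>8)&0x7f = 0x21
kind:8 @ bit 0 → (0x1cc9a198>>0)&0xff = 0x98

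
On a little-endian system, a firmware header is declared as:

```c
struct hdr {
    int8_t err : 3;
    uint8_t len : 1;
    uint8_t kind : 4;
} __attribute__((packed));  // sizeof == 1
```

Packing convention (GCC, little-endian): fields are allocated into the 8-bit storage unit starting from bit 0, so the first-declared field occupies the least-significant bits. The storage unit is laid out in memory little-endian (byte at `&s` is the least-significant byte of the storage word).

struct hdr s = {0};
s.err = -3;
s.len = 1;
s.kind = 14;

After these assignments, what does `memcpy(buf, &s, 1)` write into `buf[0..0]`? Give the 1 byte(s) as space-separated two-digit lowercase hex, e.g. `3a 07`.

ed

err:3 = -3 → 0x5 << 0 → word 0x05
len:1 = 1 → 0x1 << 3 → word 0x0d
kind:4 = 14 → 0xe << 4 → word 0xed
word = 0xed → little-endian bytes:
  [0]=0xed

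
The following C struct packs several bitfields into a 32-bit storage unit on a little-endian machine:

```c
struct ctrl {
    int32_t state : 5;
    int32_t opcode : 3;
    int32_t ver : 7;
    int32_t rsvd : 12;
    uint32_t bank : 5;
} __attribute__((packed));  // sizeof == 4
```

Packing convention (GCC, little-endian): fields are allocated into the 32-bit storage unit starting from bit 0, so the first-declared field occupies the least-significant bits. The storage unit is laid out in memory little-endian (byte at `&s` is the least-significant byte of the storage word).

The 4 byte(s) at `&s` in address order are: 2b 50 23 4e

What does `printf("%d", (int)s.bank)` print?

9

[0]=0x2b [1]=0x50 [2]=0x23 [3]=0x4e (little-endian) → word 0x4e23502b
state:5 @ bit 0 → (0x4e23502b>>0)&0x1f = 0xb
opcode:3 @ bit 5 → (0x4e23502b>>5)&0x7 = 0x1
ver:7 @ bit 8 → (0x4e23502b>>8)&0x7f = 0x50
rsvd:12 @ bit 15 → (0x4e23502b>>15)&0xfff = 0xc46
bank:5 @ bit 27 → (0x4e23502b>>27)&0x1f = 0x9  ←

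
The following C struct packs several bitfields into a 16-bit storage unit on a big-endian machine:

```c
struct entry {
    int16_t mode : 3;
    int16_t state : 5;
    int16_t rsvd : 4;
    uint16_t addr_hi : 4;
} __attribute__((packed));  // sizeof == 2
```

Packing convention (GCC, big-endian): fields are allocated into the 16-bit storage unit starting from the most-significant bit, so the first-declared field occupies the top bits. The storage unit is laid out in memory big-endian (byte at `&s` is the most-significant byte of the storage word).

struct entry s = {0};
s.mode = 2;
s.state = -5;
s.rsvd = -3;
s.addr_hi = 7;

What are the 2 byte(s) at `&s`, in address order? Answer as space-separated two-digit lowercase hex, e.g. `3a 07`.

mode (3b) val=2 bits=0x2 at bit 13: 0x4000
state (5b) val=-5 bits=0x1b at bit 8: 0x5b00
rsvd (4b) val=-3 bits=0xd at bit 4: 0x5bd0
addr_hi (4b) val=7 bits=0x7 at bit 0: 0x5bd7
word = 0x5bd7 → big-endian bytes:
  [0]=0x5b  [1]=0xd7

5b d7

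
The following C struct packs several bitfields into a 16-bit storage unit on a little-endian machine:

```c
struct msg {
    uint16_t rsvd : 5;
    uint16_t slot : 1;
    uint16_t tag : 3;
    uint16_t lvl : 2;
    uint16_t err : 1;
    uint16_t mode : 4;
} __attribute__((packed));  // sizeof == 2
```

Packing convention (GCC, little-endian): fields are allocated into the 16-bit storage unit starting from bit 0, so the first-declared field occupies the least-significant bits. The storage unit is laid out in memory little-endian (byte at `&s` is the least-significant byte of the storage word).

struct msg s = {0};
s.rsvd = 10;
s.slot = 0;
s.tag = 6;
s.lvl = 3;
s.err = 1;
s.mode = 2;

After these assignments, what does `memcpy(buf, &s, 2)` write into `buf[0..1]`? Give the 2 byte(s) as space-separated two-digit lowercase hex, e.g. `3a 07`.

8a 2f

[0+:5] rsvd=10 & 0x1f = 0xa; word=0x000a
[5+:1] slot=0 & 0x1 = 0x0; word=0x000a
[6+:3] tag=6 & 0x7 = 0x6; word=0x018a
[9+:2] lvl=3 & 0x3 = 0x3; word=0x078a
[11+:1] err=1 & 0x1 = 0x1; word=0x0f8a
[12+:4] mode=2 & 0xf = 0x2; word=0x2f8a
word = 0x2f8a → little-endian bytes:
  [0]=0x8a  [1]=0x2f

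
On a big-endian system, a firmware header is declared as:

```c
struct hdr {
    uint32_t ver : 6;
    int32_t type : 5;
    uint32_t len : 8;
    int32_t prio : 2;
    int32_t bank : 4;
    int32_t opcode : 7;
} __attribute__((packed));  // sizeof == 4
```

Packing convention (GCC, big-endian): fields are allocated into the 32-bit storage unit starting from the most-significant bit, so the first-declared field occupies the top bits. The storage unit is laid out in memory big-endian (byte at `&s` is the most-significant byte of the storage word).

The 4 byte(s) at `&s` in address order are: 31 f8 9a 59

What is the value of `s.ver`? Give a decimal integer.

[0]=0x31 [1]=0xf8 [2]=0x9a [3]=0x59 (big-endian) → word 0x31f89a59
ver [26+:6] = (word>>26) & 0x3f = 12  ←
type [21+:5] = (word>>21) & 0x1f = 15
len [13+:8] = (word>>13) & 0xff = 196
prio [11+:2] = (word>>11) & 0x3 = 3
bank [7+:4] = (word>>7) & 0xf = 4
opcode [0+:7] = (word>>0) & 0x7f = 89

12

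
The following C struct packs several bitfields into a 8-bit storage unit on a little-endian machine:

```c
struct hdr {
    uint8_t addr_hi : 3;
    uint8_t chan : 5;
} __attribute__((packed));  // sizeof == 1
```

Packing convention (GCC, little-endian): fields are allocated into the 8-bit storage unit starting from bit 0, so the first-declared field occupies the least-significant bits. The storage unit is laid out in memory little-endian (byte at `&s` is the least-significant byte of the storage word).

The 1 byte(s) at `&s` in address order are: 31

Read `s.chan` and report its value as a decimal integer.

6

[0]=0x31 (little-endian) → word 0x31
addr_hi [0+:3] = (word>>0) & 0x7 = 1
chan [3+:5] = (word>>3) & 0x1f = 6  ←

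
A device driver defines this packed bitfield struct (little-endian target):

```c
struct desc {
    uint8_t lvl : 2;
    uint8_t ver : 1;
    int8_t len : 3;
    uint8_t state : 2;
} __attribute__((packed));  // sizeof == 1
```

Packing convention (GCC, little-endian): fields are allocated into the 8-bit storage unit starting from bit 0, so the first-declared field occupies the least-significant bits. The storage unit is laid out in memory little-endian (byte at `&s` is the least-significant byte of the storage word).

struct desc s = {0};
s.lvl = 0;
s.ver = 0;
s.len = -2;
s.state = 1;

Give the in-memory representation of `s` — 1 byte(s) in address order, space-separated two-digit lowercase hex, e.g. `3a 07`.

[0+:2] lvl=0 & 0x3 = 0x0; word=0x00
[2+:1] ver=0 & 0x1 = 0x0; word=0x00
[3+:3] len=-2 & 0x7 = 0x6; word=0x30
[6+:2] state=1 & 0x3 = 0x1; word=0x70
word = 0x70 → little-endian bytes:
  [0]=0x70

70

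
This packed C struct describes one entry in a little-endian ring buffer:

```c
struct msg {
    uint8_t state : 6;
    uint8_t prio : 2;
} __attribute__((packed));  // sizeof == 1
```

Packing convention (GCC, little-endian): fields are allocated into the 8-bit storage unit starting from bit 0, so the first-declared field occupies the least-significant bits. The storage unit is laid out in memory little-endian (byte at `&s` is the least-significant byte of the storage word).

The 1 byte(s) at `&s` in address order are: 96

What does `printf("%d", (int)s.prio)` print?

[0]=0x96 (little-endian) → word 0x96
state:6 @ bit 0 → (0x96>>0)&0x3f = 0x16
prio:2 @ bit 6 → (0x96>>6)&0x3 = 0x2  ←

2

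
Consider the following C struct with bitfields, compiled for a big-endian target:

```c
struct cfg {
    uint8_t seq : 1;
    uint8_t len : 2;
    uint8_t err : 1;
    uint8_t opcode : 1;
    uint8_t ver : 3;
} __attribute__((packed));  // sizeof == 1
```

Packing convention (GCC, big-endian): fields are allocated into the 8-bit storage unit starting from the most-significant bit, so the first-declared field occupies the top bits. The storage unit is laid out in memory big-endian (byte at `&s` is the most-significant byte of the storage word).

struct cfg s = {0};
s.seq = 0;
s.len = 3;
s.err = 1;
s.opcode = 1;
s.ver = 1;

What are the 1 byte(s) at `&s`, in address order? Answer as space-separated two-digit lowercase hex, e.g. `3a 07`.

79

[7+:1] seq=0 & 0x1 = 0x0; word=0x00
[5+:2] len=3 & 0x3 = 0x3; word=0x60
[4+:1] err=1 & 0x1 = 0x1; word=0x70
[3+:1] opcode=1 & 0x1 = 0x1; word=0x78
[0+:3] ver=1 & 0x7 = 0x1; word=0x79
word = 0x79 → big-endian bytes:
  [0]=0x79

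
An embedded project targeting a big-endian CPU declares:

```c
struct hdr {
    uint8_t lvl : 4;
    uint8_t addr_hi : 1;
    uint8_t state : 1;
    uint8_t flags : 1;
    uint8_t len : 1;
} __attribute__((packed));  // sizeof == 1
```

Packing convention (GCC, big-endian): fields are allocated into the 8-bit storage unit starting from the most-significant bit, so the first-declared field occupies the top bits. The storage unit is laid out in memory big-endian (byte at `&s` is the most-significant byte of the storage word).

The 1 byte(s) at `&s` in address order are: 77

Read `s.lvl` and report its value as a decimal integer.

[0]=0x77 (big-endian) → word 0x77
lvl:4 @ bit 4 → (0x77>>4)&0xf = 0x7  ←
addr_hi:1 @ bit 3 → (0x77>>3)&0x1 = 0x0
state:1 @ bit 2 → (0x77>>2)&0x1 = 0x1
flags:1 @ bit 1 → (0x77>>1)&0x1 = 0x1
len:1 @ bit 0 → (0x77>>0)&0x1 = 0x1

7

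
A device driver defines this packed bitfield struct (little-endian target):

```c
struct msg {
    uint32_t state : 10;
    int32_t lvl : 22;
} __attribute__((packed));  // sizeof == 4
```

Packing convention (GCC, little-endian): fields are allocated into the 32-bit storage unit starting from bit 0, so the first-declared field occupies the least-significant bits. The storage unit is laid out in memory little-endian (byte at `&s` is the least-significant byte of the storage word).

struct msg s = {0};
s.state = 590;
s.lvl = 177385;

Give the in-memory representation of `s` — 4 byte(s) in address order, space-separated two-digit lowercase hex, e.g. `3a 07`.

4e a6 d3 0a

state:10 = 590 → 0x24e << 0 → word 0x0000024e
lvl:22 = 177385 → 0x2b4e9 << 10 → word 0x0ad3a64e
word = 0x0ad3a64e → little-endian bytes:
  [0]=0x4e  [1]=0xa6  [2]=0xd3  [3]=0x0a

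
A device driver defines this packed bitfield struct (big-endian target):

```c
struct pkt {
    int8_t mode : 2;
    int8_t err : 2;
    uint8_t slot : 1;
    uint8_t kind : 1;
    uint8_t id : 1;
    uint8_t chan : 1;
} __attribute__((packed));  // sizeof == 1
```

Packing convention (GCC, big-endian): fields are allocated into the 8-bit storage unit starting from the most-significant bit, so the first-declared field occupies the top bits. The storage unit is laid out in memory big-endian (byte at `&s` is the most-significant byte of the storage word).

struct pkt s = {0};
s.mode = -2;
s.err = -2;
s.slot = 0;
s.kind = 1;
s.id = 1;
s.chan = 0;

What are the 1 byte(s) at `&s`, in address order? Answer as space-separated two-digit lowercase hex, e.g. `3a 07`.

a6

mode:2 = -2 → 0x2 << 6 → word 0x80
err:2 = -2 → 0x2 << 4 → word 0xa0
slot:1 = 0 → 0x0 << 3 → word 0xa0
kind:1 = 1 → 0x1 << 2 → word 0xa4
id:1 = 1 → 0x1 << 1 → word 0xa6
chan:1 = 0 → 0x0 << 0 → word 0xa6
word = 0xa6 → big-endian bytes:
  [0]=0xa6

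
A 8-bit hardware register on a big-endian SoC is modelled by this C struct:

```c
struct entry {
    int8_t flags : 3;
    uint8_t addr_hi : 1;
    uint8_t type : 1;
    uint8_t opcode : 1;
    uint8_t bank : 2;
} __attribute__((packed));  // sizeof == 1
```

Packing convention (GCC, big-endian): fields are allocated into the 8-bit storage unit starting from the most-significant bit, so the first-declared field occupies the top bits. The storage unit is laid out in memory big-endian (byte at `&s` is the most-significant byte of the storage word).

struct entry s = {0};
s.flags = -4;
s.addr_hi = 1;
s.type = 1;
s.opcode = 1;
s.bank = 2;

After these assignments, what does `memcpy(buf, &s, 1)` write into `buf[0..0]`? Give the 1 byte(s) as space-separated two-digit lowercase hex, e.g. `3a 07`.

flags (3b) val=-4 bits=0x4 at bit 5: 0x80
addr_hi (1b) val=1 bits=0x1 at bit 4: 0x90
type (1b) val=1 bits=0x1 at bit 3: 0x98
opcode (1b) val=1 bits=0x1 at bit 2: 0x9c
bank (2b) val=2 bits=0x2 at bit 0: 0x9e
word = 0x9e → big-endian bytes:
  [0]=0x9e

9e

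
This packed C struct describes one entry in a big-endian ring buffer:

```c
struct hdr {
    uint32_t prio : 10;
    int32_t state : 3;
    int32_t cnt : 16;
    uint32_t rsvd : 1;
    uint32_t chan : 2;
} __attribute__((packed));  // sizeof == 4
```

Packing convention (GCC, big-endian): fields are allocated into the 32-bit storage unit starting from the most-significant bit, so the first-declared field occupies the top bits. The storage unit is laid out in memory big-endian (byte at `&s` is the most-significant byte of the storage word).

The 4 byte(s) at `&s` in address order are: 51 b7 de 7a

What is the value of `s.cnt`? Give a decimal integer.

-1073

[0]=0x51 [1]=0xb7 [2]=0xde [3]=0x7a (big-endian) → word 0x51b7de7a
prio:10 @ bit 22 → (0x51b7de7a>>22)&0x3ff = 0x146
state:3 @ bit 19 → (0x51b7de7a>>19)&0x7 = 0x6
cnt:16 @ bit 3 → (0x51b7de7a>>3)&0xffff = 0xfbcf  ←
rsvd:1 @ bit 2 → (0x51b7de7a>>2)&0x1 = 0x0
chan:2 @ bit 0 → (0x51b7de7a>>0)&0x3 = 0x2
cnt signed 16b, MSB=1: 64463 - 65536 = -1073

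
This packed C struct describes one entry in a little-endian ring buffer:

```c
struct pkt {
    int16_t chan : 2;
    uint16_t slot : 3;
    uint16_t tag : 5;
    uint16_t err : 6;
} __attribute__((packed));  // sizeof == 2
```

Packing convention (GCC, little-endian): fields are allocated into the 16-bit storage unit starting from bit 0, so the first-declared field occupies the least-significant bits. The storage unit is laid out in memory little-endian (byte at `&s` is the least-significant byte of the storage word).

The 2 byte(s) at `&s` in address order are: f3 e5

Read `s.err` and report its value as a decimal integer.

[0]=0xf3 [1]=0xe5 (little-endian) → word 0xe5f3
chan [0+:2] = (word>>0) & 0x3 = 3
slot [2+:3] = (word>>2) & 0x7 = 4
tag [5+:5] = (word>>5) & 0x1f = 15
err [10+:6] = (word>>10) & 0x3f = 57  ←

57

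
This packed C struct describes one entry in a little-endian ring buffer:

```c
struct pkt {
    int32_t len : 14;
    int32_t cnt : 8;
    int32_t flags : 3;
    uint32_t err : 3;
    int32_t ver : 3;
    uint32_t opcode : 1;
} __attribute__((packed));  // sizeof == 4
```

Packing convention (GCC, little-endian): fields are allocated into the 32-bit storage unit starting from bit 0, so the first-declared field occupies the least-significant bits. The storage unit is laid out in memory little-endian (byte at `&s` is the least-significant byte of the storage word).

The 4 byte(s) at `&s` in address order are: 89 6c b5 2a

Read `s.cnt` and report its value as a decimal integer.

[0]=0x89 [1]=0x6c [2]=0xb5 [3]=0x2a (little-endian) → word 0x2ab56c89
len [0+:14] = (word>>0) & 0x3fff = 11401
cnt [14+:8] = (word>>14) & 0xff = 213  ←
flags [22+:3] = (word>>22) & 0x7 = 2
err [25+:3] = (word>>25) & 0x7 = 5
ver [28+:3] = (word>>28) & 0x7 = 2
opcode [31+:1] = (word>>31) & 0x1 = 0
cnt signed 8b, MSB=1: 213 - 256 = -43

-43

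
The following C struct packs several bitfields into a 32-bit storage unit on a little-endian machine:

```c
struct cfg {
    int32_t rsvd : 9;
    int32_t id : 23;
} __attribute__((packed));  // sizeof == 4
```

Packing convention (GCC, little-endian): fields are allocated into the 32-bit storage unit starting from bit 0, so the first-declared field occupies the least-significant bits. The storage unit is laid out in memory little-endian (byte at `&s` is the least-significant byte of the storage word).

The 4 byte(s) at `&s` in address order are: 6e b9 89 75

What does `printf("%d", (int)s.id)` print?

3851484

[0]=0x6e [1]=0xb9 [2]=0x89 [3]=0x75 (little-endian) → word 0x7589b96e
rsvd:9 @ bit 0 → (0x7589b96e>>0)&0x1ff = 0x16e
id:23 @ bit 9 → (0x7589b96e>>9)&0x7fffff = 0x3ac4dc  ←
id signed 23b, MSB=0: value = 3851484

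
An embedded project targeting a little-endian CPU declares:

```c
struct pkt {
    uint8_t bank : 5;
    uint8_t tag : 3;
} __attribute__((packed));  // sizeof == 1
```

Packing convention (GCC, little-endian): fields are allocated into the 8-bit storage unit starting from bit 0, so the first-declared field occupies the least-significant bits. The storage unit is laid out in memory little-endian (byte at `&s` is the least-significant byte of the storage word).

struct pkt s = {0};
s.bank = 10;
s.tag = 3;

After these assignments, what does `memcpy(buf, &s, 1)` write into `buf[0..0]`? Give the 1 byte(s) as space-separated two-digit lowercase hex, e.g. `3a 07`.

bank:5 = 10 → 0xa << 0 → word 0x0a
tag:3 = 3 → 0x3 << 5 → word 0x6a
word = 0x6a → little-endian bytes:
  [0]=0x6a

6a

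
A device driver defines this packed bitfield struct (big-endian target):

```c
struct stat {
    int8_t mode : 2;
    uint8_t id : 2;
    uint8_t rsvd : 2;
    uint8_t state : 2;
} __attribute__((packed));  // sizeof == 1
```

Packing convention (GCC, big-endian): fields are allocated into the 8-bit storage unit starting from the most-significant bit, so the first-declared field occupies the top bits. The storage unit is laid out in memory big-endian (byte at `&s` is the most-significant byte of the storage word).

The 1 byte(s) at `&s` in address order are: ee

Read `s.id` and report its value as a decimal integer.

[0]=0xee (big-endian) → word 0xee
mode [6+:2] = (word>>6) & 0x3 = 3
id [4+:2] = (word>>4) & 0x3 = 2  ←
rsvd [2+:2] = (word>>2) & 0x3 = 3
state [0+:2] = (word>>0) & 0x3 = 2

2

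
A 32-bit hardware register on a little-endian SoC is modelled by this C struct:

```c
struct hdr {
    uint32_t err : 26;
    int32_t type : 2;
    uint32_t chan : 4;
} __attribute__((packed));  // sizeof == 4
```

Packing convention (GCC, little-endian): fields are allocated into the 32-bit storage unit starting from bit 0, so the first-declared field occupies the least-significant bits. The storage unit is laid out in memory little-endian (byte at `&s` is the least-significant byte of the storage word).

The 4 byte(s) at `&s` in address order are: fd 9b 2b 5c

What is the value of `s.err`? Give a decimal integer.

2857981

[0]=0xfd [1]=0x9b [2]=0x2b [3]=0x5c (little-endian) → word 0x5c2b9bfd
err:26 @ bit 0 → (0x5c2b9bfd>>0)&0x3ffffff = 0x2b9bfd  ←
type:2 @ bit 26 → (0x5c2b9bfd>>26)&0x3 = 0x3
chan:4 @ bit 28 → (0x5c2b9bfd>>28)&0xf = 0x5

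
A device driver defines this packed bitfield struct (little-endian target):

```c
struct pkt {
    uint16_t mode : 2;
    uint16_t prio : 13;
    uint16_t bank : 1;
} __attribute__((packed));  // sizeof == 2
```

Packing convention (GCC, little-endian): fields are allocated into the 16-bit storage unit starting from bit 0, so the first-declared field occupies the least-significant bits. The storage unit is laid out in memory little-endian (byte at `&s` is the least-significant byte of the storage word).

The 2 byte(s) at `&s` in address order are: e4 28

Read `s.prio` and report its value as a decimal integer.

[0]=0xe4 [1]=0x28 (little-endian) → word 0x28e4
mode [0+:2] = (word>>0) & 0x3 = 0
prio [2+:13] = (word>>2) & 0x1fff = 2617  ←
bank [15+:1] = (word>>15) & 0x1 = 0

2617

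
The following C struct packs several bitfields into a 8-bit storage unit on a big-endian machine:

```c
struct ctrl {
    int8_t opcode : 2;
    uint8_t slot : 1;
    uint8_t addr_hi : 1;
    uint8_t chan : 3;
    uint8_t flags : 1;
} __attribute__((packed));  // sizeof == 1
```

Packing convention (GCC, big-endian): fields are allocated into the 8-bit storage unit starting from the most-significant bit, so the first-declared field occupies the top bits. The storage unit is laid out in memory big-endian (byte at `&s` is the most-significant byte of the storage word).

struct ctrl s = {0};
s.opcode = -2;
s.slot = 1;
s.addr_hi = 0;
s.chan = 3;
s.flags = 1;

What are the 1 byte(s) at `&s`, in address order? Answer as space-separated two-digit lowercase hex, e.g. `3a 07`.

opcode:2 = -2 → 0x2 << 6 → word 0x80
slot:1 = 1 → 0x1 << 5 → word 0xa0
addr_hi:1 = 0 → 0x0 << 4 → word 0xa0
chan:3 = 3 → 0x3 << 1 → word 0xa6
flags:1 = 1 → 0x1 << 0 → word 0xa7
word = 0xa7 → big-endian bytes:
  [0]=0xa7

a7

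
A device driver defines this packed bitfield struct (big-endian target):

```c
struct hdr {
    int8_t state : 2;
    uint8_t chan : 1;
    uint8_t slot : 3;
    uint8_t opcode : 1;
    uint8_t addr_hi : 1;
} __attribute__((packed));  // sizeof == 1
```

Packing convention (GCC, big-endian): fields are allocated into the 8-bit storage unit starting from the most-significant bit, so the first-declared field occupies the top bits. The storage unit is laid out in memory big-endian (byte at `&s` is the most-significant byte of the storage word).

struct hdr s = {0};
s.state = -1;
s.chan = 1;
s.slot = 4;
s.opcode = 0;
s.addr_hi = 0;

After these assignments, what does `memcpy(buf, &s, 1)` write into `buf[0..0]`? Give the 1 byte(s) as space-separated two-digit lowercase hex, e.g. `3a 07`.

state:2 = -1 → 0x3 << 6 → word 0xc0
chan:1 = 1 → 0x1 << 5 → word 0xe0
slot:3 = 4 → 0x4 << 2 → word 0xf0
opcode:1 = 0 → 0x0 << 1 → word 0xf0
addr_hi:1 = 0 → 0x0 << 0 → word 0xf0
word = 0xf0 → big-endian bytes:
  [0]=0xf0

f0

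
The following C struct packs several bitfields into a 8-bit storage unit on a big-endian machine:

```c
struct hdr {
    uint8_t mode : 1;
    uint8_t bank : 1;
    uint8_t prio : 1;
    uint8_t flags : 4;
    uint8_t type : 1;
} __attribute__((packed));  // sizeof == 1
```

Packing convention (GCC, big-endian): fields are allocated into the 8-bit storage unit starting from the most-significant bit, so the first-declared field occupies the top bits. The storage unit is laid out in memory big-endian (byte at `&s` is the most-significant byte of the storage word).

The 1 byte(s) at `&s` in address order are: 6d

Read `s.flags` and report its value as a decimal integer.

6

[0]=0x6d (big-endian) → word 0x6d
mode:1 @ bit 7 → (0x6d>>7)&0x1 = 0x0
bank:1 @ bit 6 → (0x6d>>6)&0x1 = 0x1
prio:1 @ bit 5 → (0x6d>>5)&0x1 = 0x1
flags:4 @ bit 1 → (0x6d>>1)&0xf = 0x6  ←
type:1 @ bit 0 → (0x6d>>0)&0x1 = 0x1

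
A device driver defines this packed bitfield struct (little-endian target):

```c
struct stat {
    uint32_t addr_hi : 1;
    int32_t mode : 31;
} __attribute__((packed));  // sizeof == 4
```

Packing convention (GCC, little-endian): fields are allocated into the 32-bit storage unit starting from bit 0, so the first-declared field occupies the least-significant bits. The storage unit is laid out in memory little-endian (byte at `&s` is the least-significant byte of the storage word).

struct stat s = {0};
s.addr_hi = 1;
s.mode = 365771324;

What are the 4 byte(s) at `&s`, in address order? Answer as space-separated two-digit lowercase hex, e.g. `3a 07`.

[0+:1] addr_hi=1 & 0x1 = 0x1; word=0x00000001
[1+:31] mode=365771324 & 0x7fffffff = 0x15cd3a3c; word=0x2b9a7479
word = 0x2b9a7479 → little-endian bytes:
  [0]=0x79  [1]=0x74  [2]=0x9a  [3]=0x2b

79 74 9a 2b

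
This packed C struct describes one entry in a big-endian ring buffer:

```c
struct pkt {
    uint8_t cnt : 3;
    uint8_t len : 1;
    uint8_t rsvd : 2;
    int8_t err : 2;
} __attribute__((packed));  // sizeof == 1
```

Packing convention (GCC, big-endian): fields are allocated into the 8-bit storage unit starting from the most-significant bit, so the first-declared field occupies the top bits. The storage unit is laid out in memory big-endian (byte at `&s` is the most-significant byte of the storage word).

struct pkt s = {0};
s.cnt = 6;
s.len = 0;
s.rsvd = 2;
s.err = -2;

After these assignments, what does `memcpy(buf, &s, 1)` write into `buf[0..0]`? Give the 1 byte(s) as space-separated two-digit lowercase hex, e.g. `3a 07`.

ca

[5+:3] cnt=6 & 0x7 = 0x6; word=0xc0
[4+:1] len=0 & 0x1 = 0x0; word=0xc0
[2+:2] rsvd=2 & 0x3 = 0x2; word=0xc8
[0+:2] err=-2 & 0x3 = 0x2; word=0xca
word = 0xca → big-endian bytes:
  [0]=0xca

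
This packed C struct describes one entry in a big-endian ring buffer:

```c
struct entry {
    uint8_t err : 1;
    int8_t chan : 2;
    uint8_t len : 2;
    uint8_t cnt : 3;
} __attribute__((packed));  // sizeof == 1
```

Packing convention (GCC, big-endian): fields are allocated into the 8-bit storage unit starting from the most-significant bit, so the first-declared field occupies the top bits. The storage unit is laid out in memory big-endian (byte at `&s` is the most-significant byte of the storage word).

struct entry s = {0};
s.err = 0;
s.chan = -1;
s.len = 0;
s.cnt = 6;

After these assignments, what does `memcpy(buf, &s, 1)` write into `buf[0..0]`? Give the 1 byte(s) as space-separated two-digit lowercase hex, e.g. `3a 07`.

66

err:1 = 0 → 0x0 << 7 → word 0x00
chan:2 = -1 → 0x3 << 5 → word 0x60
len:2 = 0 → 0x0 << 3 → word 0x60
cnt:3 = 6 → 0x6 << 0 → word 0x66
word = 0x66 → big-endian bytes:
  [0]=0x66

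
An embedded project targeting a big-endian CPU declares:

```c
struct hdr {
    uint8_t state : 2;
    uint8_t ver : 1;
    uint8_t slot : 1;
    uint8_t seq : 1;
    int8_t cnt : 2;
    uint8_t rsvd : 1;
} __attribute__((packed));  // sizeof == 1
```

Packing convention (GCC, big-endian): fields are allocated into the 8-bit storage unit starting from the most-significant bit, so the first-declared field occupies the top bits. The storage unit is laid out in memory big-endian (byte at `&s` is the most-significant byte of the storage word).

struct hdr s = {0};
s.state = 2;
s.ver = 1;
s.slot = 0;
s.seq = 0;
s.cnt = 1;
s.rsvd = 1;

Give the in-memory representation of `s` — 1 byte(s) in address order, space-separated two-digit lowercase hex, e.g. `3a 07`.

a3

state:2 = 2 → 0x2 << 6 → word 0x80
ver:1 = 1 → 0x1 << 5 → word 0xa0
slot:1 = 0 → 0x0 << 4 → word 0xa0
seq:1 = 0 → 0x0 << 3 → word 0xa0
cnt:2 = 1 → 0x1 << 1 → word 0xa2
rsvd:1 = 1 → 0x1 << 0 → word 0xa3
word = 0xa3 → big-endian bytes:
  [0]=0xa3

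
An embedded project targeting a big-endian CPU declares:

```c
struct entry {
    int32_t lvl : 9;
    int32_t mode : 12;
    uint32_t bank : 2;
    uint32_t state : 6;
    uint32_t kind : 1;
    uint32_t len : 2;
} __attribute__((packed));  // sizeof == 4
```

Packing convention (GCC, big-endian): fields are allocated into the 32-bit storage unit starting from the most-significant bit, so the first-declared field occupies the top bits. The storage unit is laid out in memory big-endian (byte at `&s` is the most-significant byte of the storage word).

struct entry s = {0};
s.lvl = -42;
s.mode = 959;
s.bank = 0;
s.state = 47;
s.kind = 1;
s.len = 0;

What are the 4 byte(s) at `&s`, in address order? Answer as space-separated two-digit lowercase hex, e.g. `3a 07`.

eb 1d f9 7c

lvl:9 = -42 → 0x1d6 << 23 → word 0xeb000000
mode:12 = 959 → 0x3bf << 11 → word 0xeb1df800
bank:2 = 0 → 0x0 << 9 → word 0xeb1df800
state:6 = 47 → 0x2f << 3 → word 0xeb1df978
kind:1 = 1 → 0x1 << 2 → word 0xeb1df97c
len:2 = 0 → 0x0 << 0 → word 0xeb1df97c
word = 0xeb1df97c → big-endian bytes:
  [0]=0xeb  [1]=0x1d  [2]=0xf9  [3]=0x7c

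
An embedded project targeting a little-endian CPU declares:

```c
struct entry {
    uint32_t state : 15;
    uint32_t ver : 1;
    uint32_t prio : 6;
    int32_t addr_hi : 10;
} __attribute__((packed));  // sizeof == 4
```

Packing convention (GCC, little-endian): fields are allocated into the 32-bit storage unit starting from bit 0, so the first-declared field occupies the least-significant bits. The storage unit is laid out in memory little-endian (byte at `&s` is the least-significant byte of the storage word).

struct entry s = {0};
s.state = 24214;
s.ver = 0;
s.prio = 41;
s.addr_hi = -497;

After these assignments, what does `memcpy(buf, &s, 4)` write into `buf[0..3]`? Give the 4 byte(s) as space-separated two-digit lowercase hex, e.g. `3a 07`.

96 5e e9 83

[0+:15] state=24214 & 0x7fff = 0x5e96; word=0x00005e96
[15+:1] ver=0 & 0x1 = 0x0; word=0x00005e96
[16+:6] prio=41 & 0x3f = 0x29; word=0x00295e96
[22+:10] addr_hi=-497 & 0x3ff = 0x20f; word=0x83e95e96
word = 0x83e95e96 → little-endian bytes:
  [0]=0x96  [1]=0x5e  [2]=0xe9  [3]=0x83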